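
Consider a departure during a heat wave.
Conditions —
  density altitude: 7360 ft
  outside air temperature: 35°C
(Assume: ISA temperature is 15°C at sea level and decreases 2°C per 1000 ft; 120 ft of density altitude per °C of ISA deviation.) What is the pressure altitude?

DA = PA + 120 × (OAT − (15 − 2·PA/1000)) = PA + 120·OAT − 1800 + 0.24·PA = 1.24·PA + 120·OAT − 1800.
So 1.24·PA = 7360 − 120 × 35 + 1800 = 4960.
PA = 4960 / 1.24 = 4000 ft.

4000 ft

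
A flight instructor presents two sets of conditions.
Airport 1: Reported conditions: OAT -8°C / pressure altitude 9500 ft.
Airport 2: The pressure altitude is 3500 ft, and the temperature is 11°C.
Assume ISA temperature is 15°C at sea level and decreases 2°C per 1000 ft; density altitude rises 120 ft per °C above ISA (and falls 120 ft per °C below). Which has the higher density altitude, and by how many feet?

Airport 1: ISA temp = -4°C, deviation -4°C, DA = 9500 + 120 × (-4) = 9020 ft.
Airport 2: ISA temp = 8°C, deviation +3°C, DA = 3500 + 120 × 3 = 3860 ft.
Airport 1 is higher by 9020 − 3860 = 5160 ft.

Airport 1 by 5160 ft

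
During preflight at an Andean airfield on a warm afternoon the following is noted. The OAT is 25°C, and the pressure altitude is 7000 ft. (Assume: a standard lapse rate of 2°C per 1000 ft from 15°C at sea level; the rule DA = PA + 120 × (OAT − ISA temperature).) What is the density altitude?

ISA temperature at 7000 ft = 15 − 2 × (7000/1000) = 1°C.
ISA deviation = 25 − 1 = +24°C.
Density altitude = 7000 + 120 × (24) = 7000 + (+2880) = 9880 ft.

9880 ft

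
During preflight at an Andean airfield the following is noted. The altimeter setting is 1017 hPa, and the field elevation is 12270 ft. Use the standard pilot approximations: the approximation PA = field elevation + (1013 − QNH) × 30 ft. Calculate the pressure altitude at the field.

12150 ft

Pressure correction = (1013 − 1017) × 30 = -120 ft.
Pressure altitude = 12270 + (-120) = 12150 ft.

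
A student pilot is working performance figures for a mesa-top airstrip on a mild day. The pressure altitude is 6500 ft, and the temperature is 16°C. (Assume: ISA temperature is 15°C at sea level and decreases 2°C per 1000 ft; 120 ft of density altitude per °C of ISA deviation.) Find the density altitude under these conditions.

ISA temperature at 6500 ft = 15 − 2 × (6500/1000) = 2°C.
ISA deviation = 16 − 2 = +14°C.
Density altitude = 6500 + 120 × (14) = 6500 + (+1680) = 8180 ft.

8180 ft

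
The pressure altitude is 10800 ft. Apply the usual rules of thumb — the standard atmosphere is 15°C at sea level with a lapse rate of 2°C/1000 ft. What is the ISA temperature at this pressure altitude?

-6.6°C

ISA temperature = 15 − 2 × (10800/1000) = 15 − 21.6 = -6.6°C.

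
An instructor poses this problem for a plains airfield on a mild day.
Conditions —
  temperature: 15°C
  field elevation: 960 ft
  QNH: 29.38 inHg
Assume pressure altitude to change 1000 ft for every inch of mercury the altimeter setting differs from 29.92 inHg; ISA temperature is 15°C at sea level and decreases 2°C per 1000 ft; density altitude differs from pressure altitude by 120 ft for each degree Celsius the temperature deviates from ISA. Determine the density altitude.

1860 ft

Pressure altitude = 960 + (29.92 − 29.38) × 1000 = 960 + (+540) = 1500 ft.
ISA temperature at 1500 ft = 15 − 2 × (1500/1000) = 12°C.
ISA deviation = 15 − 12 = +3°C.
Density altitude = 1500 + 120 × (3) = 1860 ft.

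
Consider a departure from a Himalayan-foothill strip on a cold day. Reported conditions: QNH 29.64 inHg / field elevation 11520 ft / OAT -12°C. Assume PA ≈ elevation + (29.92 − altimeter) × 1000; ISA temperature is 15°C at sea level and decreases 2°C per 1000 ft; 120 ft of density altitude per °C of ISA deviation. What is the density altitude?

11392 ft

Pressure altitude = 11520 + (29.92 − 29.64) × 1000 = 11520 + (+280) = 11800 ft.
ISA temperature at 11800 ft = 15 − 2 × (11800/1000) = -8.6°C.
ISA deviation = -12 − (-8.6) = -3.4°C.
Density altitude = 11800 + 120 × (-3.4) = 11392 ft.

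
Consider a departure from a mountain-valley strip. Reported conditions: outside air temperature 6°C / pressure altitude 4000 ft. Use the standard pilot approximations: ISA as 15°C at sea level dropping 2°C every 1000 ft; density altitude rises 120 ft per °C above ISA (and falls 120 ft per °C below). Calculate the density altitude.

3880 ft

ISA temperature at 4000 ft = 15 − 2 × (4000/1000) = 7°C.
ISA deviation = 6 − 7 = -1°C.
Density altitude = 4000 + 120 × (-1) = 4000 + (-120) = 3880 ft.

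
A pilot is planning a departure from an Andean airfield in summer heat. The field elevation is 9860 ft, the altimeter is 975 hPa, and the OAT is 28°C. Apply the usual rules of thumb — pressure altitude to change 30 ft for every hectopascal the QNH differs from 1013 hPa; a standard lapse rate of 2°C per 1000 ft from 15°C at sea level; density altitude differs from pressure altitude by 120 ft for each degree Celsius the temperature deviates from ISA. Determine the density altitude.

15200 ft

Pressure altitude = 9860 + (1013 − 975) × 30 = 9860 + (+1140) = 11000 ft.
ISA temperature at 11000 ft = 15 − 2 × (11000/1000) = -7°C.
ISA deviation = 28 − (-7) = +35°C.
Density altitude = 11000 + 120 × (35) = 15200 ft.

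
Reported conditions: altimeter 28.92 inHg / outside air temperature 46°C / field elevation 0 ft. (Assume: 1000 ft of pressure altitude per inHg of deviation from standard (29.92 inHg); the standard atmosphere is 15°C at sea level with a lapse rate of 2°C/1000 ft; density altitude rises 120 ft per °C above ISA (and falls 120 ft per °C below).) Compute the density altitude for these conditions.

4960 ft

Pressure altitude = 0 + (29.92 − 28.92) × 1000 = 0 + (+1000) = 1000 ft.
ISA temperature at 1000 ft = 15 − 2 × (1000/1000) = 13°C.
ISA deviation = 46 − 13 = +33°C.
Density altitude = 1000 + 120 × (33) = 4960 ft.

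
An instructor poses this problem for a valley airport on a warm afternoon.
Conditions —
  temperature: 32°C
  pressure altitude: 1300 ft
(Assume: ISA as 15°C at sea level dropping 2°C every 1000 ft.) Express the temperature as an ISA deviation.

ISA temperature at 1300 ft = 15 − 2 × (1300/1000) = 12.4°C.
Deviation = OAT − ISA = 32 − 12.4 = +19.6°C.

ISA+19.6°C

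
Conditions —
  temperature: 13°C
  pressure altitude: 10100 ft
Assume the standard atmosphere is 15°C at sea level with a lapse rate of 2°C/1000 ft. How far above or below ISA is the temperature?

ISA+18.2°C

ISA temperature at 10100 ft = 15 − 2 × (10100/1000) = -5.2°C.
Deviation = OAT − ISA = 13 − (-5.2) = +18.2°C.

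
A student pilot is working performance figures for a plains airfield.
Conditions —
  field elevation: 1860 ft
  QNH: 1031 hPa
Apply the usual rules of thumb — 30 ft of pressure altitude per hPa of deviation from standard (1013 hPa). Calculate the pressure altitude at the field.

Pressure correction = (1013 − 1031) × 30 = -540 ft.
Pressure altitude = 1860 + (-540) = 1320 ft.

1320 ft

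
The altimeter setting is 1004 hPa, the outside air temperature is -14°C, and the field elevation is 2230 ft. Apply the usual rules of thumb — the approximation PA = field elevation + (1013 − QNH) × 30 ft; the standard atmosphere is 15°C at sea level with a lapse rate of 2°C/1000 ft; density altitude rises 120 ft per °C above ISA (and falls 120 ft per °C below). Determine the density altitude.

-380 ft

Pressure altitude = 2230 + (1013 − 1004) × 30 = 2230 + (+270) = 2500 ft.
ISA temperature at 2500 ft = 15 − 2 × (2500/1000) = 10°C.
ISA deviation = -14 − 10 = -24°C.
Density altitude = 2500 + 120 × (-24) = -380 ft.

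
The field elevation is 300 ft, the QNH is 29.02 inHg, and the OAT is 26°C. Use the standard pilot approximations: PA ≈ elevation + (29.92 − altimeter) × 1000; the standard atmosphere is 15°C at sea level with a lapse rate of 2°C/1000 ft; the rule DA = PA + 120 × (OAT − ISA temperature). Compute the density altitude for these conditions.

2808 ft

Pressure altitude = 300 + (29.92 − 29.02) × 1000 = 300 + (+900) = 1200 ft.
ISA temperature at 1200 ft = 15 − 2 × (1200/1000) = 12.6°C.
ISA deviation = 26 − 12.6 = +13.4°C.
Density altitude = 1200 + 120 × (13.4) = 2808 ft.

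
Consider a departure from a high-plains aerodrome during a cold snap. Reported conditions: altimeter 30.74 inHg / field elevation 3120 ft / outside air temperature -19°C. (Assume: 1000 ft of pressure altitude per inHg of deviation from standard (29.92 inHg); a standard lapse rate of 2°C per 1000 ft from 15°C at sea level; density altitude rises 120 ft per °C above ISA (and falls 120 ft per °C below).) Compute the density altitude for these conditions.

Pressure altitude = 3120 + (29.92 − 30.74) × 1000 = 3120 + (-820) = 2300 ft.
ISA temperature at 2300 ft = 15 − 2 × (2300/1000) = 10.4°C.
ISA deviation = -19 − 10.4 = -29.4°C.
Density altitude = 2300 + 120 × (-29.4) = -1228 ft.

-1228 ft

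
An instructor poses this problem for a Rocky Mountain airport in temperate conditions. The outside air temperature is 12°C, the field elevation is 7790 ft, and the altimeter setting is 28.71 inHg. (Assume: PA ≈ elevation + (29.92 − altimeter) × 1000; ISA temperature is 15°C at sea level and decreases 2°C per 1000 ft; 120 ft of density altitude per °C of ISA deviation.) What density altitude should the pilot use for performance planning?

10800 ft

Pressure altitude = 7790 + (29.92 − 28.71) × 1000 = 7790 + (+1210) = 9000 ft.
ISA temperature at 9000 ft = 15 − 2 × (9000/1000) = -3°C.
ISA deviation = 12 − (-3) = +15°C.
Density altitude = 9000 + 120 × (15) = 10800 ft.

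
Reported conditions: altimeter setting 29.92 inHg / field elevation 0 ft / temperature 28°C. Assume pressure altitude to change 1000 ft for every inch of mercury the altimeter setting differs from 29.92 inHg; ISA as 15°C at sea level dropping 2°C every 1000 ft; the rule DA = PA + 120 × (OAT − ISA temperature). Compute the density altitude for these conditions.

Pressure altitude = 0 + (29.92 − 29.92) × 1000 = 0 + (0) = 0 ft.
ISA temperature at 0 ft = 15 − 2 × (0/1000) = 15°C.
ISA deviation = 28 − 15 = +13°C.
Density altitude = 0 + 120 × (13) = 1560 ft.

1560 ft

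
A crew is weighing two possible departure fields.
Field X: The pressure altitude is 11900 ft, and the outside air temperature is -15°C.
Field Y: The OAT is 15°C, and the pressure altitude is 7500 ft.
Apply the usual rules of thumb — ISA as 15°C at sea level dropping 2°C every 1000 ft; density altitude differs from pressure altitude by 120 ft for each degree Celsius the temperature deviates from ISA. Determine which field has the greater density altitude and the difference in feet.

Field X: ISA temp = -8.8°C, deviation -6.2°C, DA = 11900 + 120 × (-6.2) = 11156 ft.
Field Y: ISA temp = 0°C, deviation +15°C, DA = 7500 + 120 × 15 = 9300 ft.
Field X is higher by 11156 − 9300 = 1856 ft.

Field X by 1856 ft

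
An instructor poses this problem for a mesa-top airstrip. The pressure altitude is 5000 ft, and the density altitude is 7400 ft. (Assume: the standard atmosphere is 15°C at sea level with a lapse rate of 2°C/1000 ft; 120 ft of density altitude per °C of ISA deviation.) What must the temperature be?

Density altitude − pressure altitude = 7400 − 5000 = +2400 ft.
At 120 ft/°C that is an ISA deviation of 2400/120 = +20°C.
ISA temperature at 5000 ft = 15 − 2 × (5000/1000) = 5°C.
OAT = ISA + deviation = 5 + (+20) = 25°C.

25°C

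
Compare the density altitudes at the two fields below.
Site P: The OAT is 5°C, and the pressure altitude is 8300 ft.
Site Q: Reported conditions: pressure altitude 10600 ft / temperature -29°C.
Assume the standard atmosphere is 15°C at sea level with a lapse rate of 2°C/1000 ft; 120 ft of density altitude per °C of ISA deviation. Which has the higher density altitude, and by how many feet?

Site P by 1228 ft

Site P: ISA temp = -1.6°C, deviation +6.6°C, DA = 8300 + 120 × 6.6 = 9092 ft.
Site Q: ISA temp = -6.2°C, deviation -22.8°C, DA = 10600 + 120 × (-22.8) = 7864 ft.
Site P is higher by 9092 − 7864 = 1228 ft.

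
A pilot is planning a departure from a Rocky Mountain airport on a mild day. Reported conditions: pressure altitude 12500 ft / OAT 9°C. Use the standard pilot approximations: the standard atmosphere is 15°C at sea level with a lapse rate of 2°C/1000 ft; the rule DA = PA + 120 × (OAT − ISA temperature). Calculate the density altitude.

ISA temperature at 12500 ft = 15 − 2 × (12500/1000) = -10°C.
ISA deviation = 9 − (-10) = +19°C.
Density altitude = 12500 + 120 × (19) = 12500 + (+2280) = 14780 ft.

14780 ft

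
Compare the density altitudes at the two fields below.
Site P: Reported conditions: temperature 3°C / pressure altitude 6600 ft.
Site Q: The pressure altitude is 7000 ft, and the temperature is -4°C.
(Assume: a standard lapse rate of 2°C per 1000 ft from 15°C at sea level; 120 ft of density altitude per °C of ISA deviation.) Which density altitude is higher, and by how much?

Site P by 344 ft

Site P: ISA temp = 1.8°C, deviation +1.2°C, DA = 6600 + 120 × 1.2 = 6744 ft.
Site Q: ISA temp = 1°C, deviation -5°C, DA = 7000 + 120 × (-5) = 6400 ft.
Site P is higher by 6744 − 6400 = 344 ft.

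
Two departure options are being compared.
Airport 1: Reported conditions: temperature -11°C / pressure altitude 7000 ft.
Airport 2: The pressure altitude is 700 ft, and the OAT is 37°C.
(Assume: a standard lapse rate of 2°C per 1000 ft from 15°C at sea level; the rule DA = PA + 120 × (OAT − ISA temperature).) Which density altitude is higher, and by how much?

Airport 1 by 2052 ft

Airport 1: ISA temp = 1°C, deviation -12°C, DA = 7000 + 120 × (-12) = 5560 ft.
Airport 2: ISA temp = 13.6°C, deviation +23.4°C, DA = 700 + 120 × 23.4 = 3508 ft.
Airport 1 is higher by 5560 − 3508 = 2052 ft.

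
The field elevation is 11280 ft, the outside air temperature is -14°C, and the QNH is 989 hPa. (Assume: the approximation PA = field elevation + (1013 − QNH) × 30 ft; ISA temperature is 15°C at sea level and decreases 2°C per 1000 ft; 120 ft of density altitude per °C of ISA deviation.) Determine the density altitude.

11400 ft

Pressure altitude = 11280 + (1013 − 989) × 30 = 11280 + (+720) = 12000 ft.
ISA temperature at 12000 ft = 15 − 2 × (12000/1000) = -9°C.
ISA deviation = -14 − (-9) = -5°C.
Density altitude = 12000 + 120 × (-5) = 11400 ft.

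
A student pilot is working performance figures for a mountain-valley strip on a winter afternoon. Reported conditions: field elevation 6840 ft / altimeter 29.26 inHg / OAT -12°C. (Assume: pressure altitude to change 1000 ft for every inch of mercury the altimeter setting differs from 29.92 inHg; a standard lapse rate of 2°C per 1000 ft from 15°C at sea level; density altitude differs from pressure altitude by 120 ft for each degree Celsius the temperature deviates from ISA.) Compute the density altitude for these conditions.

6060 ft

Pressure altitude = 6840 + (29.92 − 29.26) × 1000 = 6840 + (+660) = 7500 ft.
ISA temperature at 7500 ft = 15 − 2 × (7500/1000) = 0°C.
ISA deviation = -12 − 0 = -12°C.
Density altitude = 7500 + 120 × (-12) = 6060 ft.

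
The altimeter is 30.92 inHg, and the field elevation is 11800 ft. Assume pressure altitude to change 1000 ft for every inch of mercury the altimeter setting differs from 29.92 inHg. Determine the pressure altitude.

Pressure correction = (29.92 − 30.92) × 1000 = -1000 ft.
Pressure altitude = 11800 + (-1000) = 10800 ft.

10800 ft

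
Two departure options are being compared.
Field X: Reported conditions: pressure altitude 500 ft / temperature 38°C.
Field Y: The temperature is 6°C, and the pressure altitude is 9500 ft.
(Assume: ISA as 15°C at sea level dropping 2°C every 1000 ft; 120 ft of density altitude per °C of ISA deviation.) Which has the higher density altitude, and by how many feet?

Field X: ISA temp = 14°C, deviation +24°C, DA = 500 + 120 × 24 = 3380 ft.
Field Y: ISA temp = -4°C, deviation +10°C, DA = 9500 + 120 × 10 = 10700 ft.
Field Y is higher by 10700 − 3380 = 7320 ft.

Field Y by 7320 ft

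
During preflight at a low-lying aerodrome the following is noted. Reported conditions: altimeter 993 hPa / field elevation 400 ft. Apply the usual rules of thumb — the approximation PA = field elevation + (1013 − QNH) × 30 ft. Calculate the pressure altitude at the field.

1000 ft

Pressure correction = (1013 − 993) × 30 = +600 ft.
Pressure altitude = 400 + (+600) = 1000 ft.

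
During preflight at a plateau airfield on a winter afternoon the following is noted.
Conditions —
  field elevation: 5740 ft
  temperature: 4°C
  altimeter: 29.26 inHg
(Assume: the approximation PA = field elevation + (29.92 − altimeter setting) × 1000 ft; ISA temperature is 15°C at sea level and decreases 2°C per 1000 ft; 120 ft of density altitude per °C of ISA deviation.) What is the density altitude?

6616 ft

Pressure altitude = 5740 + (29.92 − 29.26) × 1000 = 5740 + (+660) = 6400 ft.
ISA temperature at 6400 ft = 15 − 2 × (6400/1000) = 2.2°C.
ISA deviation = 4 − 2.2 = +1.8°C.
Density altitude = 6400 + 120 × (1.8) = 6616 ft.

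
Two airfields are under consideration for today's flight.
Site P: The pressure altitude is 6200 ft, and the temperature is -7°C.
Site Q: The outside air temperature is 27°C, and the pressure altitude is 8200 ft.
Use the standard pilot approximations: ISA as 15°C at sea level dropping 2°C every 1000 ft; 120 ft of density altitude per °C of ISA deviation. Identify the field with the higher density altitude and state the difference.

Site Q by 6560 ft

Site P: ISA temp = 2.6°C, deviation -9.6°C, DA = 6200 + 120 × (-9.6) = 5048 ft.
Site Q: ISA temp = -1.4°C, deviation +28.4°C, DA = 8200 + 120 × 28.4 = 11608 ft.
Site Q is higher by 11608 − 5048 = 6560 ft.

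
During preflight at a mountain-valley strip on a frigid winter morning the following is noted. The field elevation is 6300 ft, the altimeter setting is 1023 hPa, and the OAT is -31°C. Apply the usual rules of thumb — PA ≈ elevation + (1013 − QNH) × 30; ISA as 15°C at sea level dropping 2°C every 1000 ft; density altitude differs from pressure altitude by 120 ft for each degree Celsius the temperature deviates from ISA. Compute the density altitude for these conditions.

Pressure altitude = 6300 + (1013 − 1023) × 30 = 6300 + (-300) = 6000 ft.
ISA temperature at 6000 ft = 15 − 2 × (6000/1000) = 3°C.
ISA deviation = -31 − 3 = -34°C.
Density altitude = 6000 + 120 × (-34) = 1920 ft.

1920 ft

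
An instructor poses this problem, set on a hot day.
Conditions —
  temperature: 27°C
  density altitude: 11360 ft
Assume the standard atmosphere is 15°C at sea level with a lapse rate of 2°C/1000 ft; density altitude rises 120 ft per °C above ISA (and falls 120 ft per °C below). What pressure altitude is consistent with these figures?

8000 ft

DA = PA + 120 × (OAT − (15 − 2·PA/1000)) = PA + 120·OAT − 1800 + 0.24·PA = 1.24·PA + 120·OAT − 1800.
So 1.24·PA = 11360 − 120 × 27 + 1800 = 9920.
PA = 9920 / 1.24 = 8000 ft.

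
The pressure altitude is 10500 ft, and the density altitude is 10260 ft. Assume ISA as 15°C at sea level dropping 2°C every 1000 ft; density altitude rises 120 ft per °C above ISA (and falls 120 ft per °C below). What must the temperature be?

-8°C

Density altitude − pressure altitude = 10260 − 10500 = -240 ft.
At 120 ft/°C that is an ISA deviation of -240/120 = -2°C.
ISA temperature at 10500 ft = 15 − 2 × (10500/1000) = -6°C.
OAT = ISA + deviation = -6 + (-2) = -8°C.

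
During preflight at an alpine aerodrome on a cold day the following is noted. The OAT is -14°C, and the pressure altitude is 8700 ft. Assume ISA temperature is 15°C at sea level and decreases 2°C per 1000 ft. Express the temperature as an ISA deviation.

ISA temperature at 8700 ft = 15 − 2 × (8700/1000) = -2.4°C.
Deviation = OAT − ISA = -14 − (-2.4) = -11.6°C.

ISA-11.6°C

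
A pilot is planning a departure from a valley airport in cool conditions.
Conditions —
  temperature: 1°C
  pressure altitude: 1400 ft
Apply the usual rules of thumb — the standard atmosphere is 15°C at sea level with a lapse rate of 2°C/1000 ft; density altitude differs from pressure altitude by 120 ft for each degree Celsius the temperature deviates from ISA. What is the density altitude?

ISA temperature at 1400 ft = 15 − 2 × (1400/1000) = 12.2°C.
ISA deviation = 1 − 12.2 = -11.2°C.
Density altitude = 1400 + 120 × (-11.2) = 1400 + (-1344) = 56 ft.

56 ft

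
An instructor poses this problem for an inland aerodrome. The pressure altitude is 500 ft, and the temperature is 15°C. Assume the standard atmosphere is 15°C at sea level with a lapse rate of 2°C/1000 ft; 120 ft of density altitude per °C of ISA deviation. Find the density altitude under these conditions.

ISA temperature at 500 ft = 15 − 2 × (500/1000) = 14°C.
ISA deviation = 15 − 14 = +1°C.
Density altitude = 500 + 120 × (1) = 500 + (+120) = 620 ft.

620 ft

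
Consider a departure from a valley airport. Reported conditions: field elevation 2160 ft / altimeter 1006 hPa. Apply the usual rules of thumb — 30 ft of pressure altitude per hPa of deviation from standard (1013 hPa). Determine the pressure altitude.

2370 ft

Pressure correction = (1013 − 1006) × 30 = +210 ft.
Pressure altitude = 2160 + (+210) = 2370 ft.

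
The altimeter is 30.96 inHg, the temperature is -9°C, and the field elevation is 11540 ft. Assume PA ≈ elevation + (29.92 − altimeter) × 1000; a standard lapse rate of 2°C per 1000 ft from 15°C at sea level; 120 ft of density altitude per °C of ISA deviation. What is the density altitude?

10140 ft

Pressure altitude = 11540 + (29.92 − 30.96) × 1000 = 11540 + (-1040) = 10500 ft.
ISA temperature at 10500 ft = 15 − 2 × (10500/1000) = -6°C.
ISA deviation = -9 − (-6) = -3°C.
Density altitude = 10500 + 120 × (-3) = 10140 ft.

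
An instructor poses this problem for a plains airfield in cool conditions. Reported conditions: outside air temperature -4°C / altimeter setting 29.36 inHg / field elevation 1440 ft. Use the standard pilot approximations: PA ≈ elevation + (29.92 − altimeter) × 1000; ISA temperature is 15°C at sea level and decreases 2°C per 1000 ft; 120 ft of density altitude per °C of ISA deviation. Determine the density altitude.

200 ft

Pressure altitude = 1440 + (29.92 − 29.36) × 1000 = 1440 + (+560) = 2000 ft.
ISA temperature at 2000 ft = 15 − 2 × (2000/1000) = 11°C.
ISA deviation = -4 − 11 = -15°C.
Density altitude = 2000 + 120 × (-15) = 200 ft.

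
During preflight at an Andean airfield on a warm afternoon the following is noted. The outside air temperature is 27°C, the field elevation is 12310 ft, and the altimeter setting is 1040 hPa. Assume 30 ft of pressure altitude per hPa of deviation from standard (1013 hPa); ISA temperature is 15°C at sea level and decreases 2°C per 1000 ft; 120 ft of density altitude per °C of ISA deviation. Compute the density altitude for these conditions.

15700 ft

Pressure altitude = 12310 + (1013 − 1040) × 30 = 12310 + (-810) = 11500 ft.
ISA temperature at 11500 ft = 15 − 2 × (11500/1000) = -8°C.
ISA deviation = 27 − (-8) = +35°C.
Density altitude = 11500 + 120 × (35) = 15700 ft.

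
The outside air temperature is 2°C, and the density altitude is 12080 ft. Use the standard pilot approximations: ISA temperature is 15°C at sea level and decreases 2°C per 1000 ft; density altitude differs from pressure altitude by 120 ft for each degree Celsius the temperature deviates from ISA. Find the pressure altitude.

11000 ft

DA = PA + 120 × (OAT − (15 − 2·PA/1000)) = PA + 120·OAT − 1800 + 0.24·PA = 1.24·PA + 120·OAT − 1800.
So 1.24·PA = 12080 − 120 × 2 + 1800 = 13640.
PA = 13640 / 1.24 = 11000 ft.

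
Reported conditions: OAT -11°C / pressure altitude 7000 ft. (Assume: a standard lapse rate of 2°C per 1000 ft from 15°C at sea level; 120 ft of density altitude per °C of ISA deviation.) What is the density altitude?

ISA temperature at 7000 ft = 15 − 2 × (7000/1000) = 1°C.
ISA deviation = -11 − 1 = -12°C.
Density altitude = 7000 + 120 × (-12) = 7000 + (-1440) = 5560 ft.

5560 ft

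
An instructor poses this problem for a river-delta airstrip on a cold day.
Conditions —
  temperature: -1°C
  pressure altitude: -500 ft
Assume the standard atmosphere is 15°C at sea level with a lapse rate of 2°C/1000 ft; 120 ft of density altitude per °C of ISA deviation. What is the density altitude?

-2540 ft

ISA temperature at -500 ft = 15 − 2 × (-500/1000) = 16°C.
ISA deviation = -1 − 16 = -17°C.
Density altitude = -500 + 120 × (-17) = -500 + (-2040) = -2540 ft.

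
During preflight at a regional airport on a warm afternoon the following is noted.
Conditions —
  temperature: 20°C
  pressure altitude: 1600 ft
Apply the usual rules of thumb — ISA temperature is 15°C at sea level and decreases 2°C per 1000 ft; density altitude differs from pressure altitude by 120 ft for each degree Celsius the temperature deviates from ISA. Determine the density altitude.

2584 ft

ISA temperature at 1600 ft = 15 − 2 × (1600/1000) = 11.8°C.
ISA deviation = 20 − 11.8 = +8.2°C.
Density altitude = 1600 + 120 × (8.2) = 1600 + (+984) = 2584 ft.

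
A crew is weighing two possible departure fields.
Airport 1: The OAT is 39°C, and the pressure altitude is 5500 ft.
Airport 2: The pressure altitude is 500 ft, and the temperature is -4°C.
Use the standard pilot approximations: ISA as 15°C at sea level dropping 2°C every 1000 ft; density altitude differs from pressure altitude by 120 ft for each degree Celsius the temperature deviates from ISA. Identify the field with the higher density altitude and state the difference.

Airport 1: ISA temp = 4°C, deviation +35°C, DA = 5500 + 120 × 35 = 9700 ft.
Airport 2: ISA temp = 14°C, deviation -18°C, DA = 500 + 120 × (-18) = -1660 ft.
Airport 1 is higher by 9700 − (-1660) = 11360 ft.

Airport 1 by 11360 ft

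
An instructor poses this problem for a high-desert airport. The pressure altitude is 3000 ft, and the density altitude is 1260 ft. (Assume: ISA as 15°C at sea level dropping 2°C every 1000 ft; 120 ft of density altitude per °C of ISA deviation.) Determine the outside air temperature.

Density altitude − pressure altitude = 1260 − 3000 = -1740 ft.
At 120 ft/°C that is an ISA deviation of -1740/120 = -14.5°C.
ISA temperature at 3000 ft = 15 − 2 × (3000/1000) = 9°C.
OAT = ISA + deviation = 9 + (-14.5) = -5.5°C.

-5.5°C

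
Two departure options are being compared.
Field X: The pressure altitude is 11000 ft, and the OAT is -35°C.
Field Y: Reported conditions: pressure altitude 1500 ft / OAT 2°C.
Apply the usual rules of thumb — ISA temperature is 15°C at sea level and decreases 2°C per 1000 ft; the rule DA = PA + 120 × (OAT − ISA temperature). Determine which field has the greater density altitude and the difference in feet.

Field X: ISA temp = -7°C, deviation -28°C, DA = 11000 + 120 × (-28) = 7640 ft.
Field Y: ISA temp = 12°C, deviation -10°C, DA = 1500 + 120 × (-10) = 300 ft.
Field X is higher by 7640 − 300 = 7340 ft.

Field X by 7340 ft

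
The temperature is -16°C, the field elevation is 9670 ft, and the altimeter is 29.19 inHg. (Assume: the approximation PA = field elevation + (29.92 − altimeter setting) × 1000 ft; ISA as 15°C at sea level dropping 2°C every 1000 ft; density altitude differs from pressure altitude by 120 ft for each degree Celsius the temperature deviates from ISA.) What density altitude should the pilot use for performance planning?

Pressure altitude = 9670 + (29.92 − 29.19) × 1000 = 9670 + (+730) = 10400 ft.
ISA temperature at 10400 ft = 15 − 2 × (10400/1000) = -5.8°C.
ISA deviation = -16 − (-5.8) = -10.2°C.
Density altitude = 10400 + 120 × (-10.2) = 9176 ft.

9176 ft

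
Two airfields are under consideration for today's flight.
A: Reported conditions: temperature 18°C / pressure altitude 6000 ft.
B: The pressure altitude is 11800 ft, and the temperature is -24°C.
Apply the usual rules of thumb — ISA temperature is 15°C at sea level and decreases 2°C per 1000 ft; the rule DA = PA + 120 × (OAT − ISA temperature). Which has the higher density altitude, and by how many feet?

A: ISA temp = 3°C, deviation +15°C, DA = 6000 + 120 × 15 = 7800 ft.
B: ISA temp = -8.6°C, deviation -15.4°C, DA = 11800 + 120 × (-15.4) = 9952 ft.
B is higher by 9952 − 7800 = 2152 ft.

B by 2152 ft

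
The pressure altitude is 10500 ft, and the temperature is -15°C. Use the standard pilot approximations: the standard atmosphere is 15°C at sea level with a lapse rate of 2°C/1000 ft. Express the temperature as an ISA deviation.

ISA temperature at 10500 ft = 15 − 2 × (10500/1000) = -6°C.
Deviation = OAT − ISA = -15 − (-6) = -9°C.

ISA-9°C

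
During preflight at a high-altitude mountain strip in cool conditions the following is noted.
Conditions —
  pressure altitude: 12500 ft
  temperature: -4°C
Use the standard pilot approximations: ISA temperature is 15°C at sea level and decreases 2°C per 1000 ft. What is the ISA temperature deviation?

ISA+6°C

ISA temperature at 12500 ft = 15 − 2 × (12500/1000) = -10°C.
Deviation = OAT − ISA = -4 − (-10) = +6°C.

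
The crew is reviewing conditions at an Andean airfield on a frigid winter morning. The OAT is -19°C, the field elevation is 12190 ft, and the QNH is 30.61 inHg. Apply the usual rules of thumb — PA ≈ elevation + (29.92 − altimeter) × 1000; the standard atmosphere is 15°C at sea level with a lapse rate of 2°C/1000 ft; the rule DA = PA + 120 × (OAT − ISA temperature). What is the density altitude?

Pressure altitude = 12190 + (29.92 − 30.61) × 1000 = 12190 + (-690) = 11500 ft.
ISA temperature at 11500 ft = 15 − 2 × (11500/1000) = -8°C.
ISA deviation = -19 − (-8) = -11°C.
Density altitude = 11500 + 120 × (-11) = 10180 ft.

10180 ft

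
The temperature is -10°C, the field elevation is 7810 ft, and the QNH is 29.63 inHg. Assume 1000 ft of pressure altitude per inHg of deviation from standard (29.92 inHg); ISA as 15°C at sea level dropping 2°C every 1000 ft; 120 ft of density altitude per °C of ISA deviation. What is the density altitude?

Pressure altitude = 7810 + (29.92 − 29.63) × 1000 = 7810 + (+290) = 8100 ft.
ISA temperature at 8100 ft = 15 − 2 × (8100/1000) = -1.2°C.
ISA deviation = -10 − (-1.2) = -8.8°C.
Density altitude = 8100 + 120 × (-8.8) = 7044 ft.

7044 ft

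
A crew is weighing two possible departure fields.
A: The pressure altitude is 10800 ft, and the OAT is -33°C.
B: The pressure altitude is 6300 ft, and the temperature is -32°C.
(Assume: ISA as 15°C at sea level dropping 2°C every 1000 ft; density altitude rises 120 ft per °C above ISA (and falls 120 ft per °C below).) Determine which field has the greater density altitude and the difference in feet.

A: ISA temp = -6.6°C, deviation -26.4°C, DA = 10800 + 120 × (-26.4) = 7632 ft.
B: ISA temp = 2.4°C, deviation -34.4°C, DA = 6300 + 120 × (-34.4) = 2172 ft.
A is higher by 7632 − 2172 = 5460 ft.

A by 5460 ft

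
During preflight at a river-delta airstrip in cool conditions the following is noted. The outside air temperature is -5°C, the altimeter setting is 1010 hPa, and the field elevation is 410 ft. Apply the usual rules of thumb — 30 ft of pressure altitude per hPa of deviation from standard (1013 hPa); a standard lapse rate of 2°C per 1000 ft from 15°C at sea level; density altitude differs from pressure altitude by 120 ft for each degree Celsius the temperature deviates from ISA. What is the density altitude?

Pressure altitude = 410 + (1013 − 1010) × 30 = 410 + (+90) = 500 ft.
ISA temperature at 500 ft = 15 − 2 × (500/1000) = 14°C.
ISA deviation = -5 − 14 = -19°C.
Density altitude = 500 + 120 × (-19) = -1780 ft.

-1780 ft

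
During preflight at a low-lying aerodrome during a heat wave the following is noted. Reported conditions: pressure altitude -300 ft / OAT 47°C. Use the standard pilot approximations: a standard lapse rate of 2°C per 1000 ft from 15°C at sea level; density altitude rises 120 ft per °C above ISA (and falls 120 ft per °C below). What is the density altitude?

3468 ft

ISA temperature at -300 ft = 15 − 2 × (-300/1000) = 15.6°C.
ISA deviation = 47 − 15.6 = +31.4°C.
Density altitude = -300 + 120 × (31.4) = -300 + (+3768) = 3468 ft.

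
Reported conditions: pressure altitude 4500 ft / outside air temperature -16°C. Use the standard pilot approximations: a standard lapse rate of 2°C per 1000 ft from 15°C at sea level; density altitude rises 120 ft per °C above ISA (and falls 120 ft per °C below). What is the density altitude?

1860 ft

ISA temperature at 4500 ft = 15 − 2 × (4500/1000) = 6°C.
ISA deviation = -16 − 6 = -22°C.
Density altitude = 4500 + 120 × (-22) = 4500 + (-2640) = 1860 ft.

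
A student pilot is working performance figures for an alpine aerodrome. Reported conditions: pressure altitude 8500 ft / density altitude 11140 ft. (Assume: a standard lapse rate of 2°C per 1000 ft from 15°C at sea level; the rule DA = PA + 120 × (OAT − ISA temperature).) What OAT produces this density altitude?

20°C

Density altitude − pressure altitude = 11140 − 8500 = +2640 ft.
At 120 ft/°C that is an ISA deviation of 2640/120 = +22°C.
ISA temperature at 8500 ft = 15 − 2 × (8500/1000) = -2°C.
OAT = ISA + deviation = -2 + (+22) = 20°C.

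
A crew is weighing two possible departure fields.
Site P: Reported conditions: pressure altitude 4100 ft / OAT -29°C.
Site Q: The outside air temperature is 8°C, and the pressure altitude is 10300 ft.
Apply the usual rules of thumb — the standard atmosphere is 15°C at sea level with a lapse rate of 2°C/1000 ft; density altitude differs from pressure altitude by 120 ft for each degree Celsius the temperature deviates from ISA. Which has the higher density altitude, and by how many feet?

Site P: ISA temp = 6.8°C, deviation -35.8°C, DA = 4100 + 120 × (-35.8) = -196 ft.
Site Q: ISA temp = -5.6°C, deviation +13.6°C, DA = 10300 + 120 × 13.6 = 11932 ft.
Site Q is higher by 11932 − (-196) = 12128 ft.

Site Q by 12128 ft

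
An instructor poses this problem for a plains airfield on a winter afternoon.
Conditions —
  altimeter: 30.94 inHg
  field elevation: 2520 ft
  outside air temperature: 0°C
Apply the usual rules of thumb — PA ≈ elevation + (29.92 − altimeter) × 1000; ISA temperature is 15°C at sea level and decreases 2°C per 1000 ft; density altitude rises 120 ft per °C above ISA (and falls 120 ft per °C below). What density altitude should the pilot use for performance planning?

60 ft

Pressure altitude = 2520 + (29.92 − 30.94) × 1000 = 2520 + (-1020) = 1500 ft.
ISA temperature at 1500 ft = 15 − 2 × (1500/1000) = 12°C.
ISA deviation = 0 − 12 = -12°C.
Density altitude = 1500 + 120 × (-12) = 60 ft.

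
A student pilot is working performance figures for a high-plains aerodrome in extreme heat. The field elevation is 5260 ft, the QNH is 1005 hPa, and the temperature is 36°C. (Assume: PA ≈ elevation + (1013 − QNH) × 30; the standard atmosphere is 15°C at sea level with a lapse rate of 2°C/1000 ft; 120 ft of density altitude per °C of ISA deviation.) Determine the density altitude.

9340 ft

Pressure altitude = 5260 + (1013 − 1005) × 30 = 5260 + (+240) = 5500 ft.
ISA temperature at 5500 ft = 15 − 2 × (5500/1000) = 4°C.
ISA deviation = 36 − 4 = +32°C.
Density altitude = 5500 + 120 × (32) = 9340 ft.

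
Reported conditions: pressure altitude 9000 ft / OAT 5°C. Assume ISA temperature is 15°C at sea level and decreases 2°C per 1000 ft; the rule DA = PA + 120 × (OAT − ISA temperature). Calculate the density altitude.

ISA temperature at 9000 ft = 15 − 2 × (9000/1000) = -3°C.
ISA deviation = 5 − (-3) = +8°C.
Density altitude = 9000 + 120 × (8) = 9000 + (+960) = 9960 ft.

9960 ft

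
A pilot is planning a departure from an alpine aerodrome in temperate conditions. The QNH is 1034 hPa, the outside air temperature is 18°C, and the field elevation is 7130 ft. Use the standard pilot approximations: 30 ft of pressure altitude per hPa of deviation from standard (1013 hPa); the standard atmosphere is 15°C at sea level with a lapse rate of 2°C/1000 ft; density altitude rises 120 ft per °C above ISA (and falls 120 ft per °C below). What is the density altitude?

Pressure altitude = 7130 + (1013 − 1034) × 30 = 7130 + (-630) = 6500 ft.
ISA temperature at 6500 ft = 15 − 2 × (6500/1000) = 2°C.
ISA deviation = 18 − 2 = +16°C.
Density altitude = 6500 + 120 × (16) = 8420 ft.

8420 ft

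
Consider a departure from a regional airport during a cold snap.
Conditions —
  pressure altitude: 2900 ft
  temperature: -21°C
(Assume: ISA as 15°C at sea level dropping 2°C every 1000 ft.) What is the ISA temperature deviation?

ISA-30.2°C

ISA temperature at 2900 ft = 15 − 2 × (2900/1000) = 9.2°C.
Deviation = OAT − ISA = -21 − 9.2 = -30.2°C.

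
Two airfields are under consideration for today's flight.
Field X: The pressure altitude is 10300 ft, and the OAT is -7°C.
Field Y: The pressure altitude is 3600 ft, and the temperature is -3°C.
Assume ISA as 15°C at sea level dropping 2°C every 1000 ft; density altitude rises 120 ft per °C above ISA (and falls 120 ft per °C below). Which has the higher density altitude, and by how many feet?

Field X: ISA temp = -5.6°C, deviation -1.4°C, DA = 10300 + 120 × (-1.4) = 10132 ft.
Field Y: ISA temp = 7.8°C, deviation -10.8°C, DA = 3600 + 120 × (-10.8) = 2304 ft.
Field X is higher by 10132 − 2304 = 7828 ft.

Field X by 7828 ft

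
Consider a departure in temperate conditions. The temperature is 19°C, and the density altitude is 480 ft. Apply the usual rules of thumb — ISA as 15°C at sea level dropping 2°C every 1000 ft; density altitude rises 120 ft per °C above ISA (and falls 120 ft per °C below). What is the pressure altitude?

DA = PA + 120 × (OAT − (15 − 2·PA/1000)) = PA + 120·OAT − 1800 + 0.24·PA = 1.24·PA + 120·OAT − 1800.
So 1.24·PA = 480 − 120 × 19 + 1800 = 0.
PA = 0 / 1.24 = 0 ft.

0 ft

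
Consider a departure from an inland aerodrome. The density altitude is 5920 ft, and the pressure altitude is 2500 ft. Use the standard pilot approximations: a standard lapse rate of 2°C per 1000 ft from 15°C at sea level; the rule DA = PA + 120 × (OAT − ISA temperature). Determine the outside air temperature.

38.5°C

Density altitude − pressure altitude = 5920 − 2500 = +3420 ft.
At 120 ft/°C that is an ISA deviation of 3420/120 = +28.5°C.
ISA temperature at 2500 ft = 15 − 2 × (2500/1000) = 10°C.
OAT = ISA + deviation = 10 + (+28.5) = 38.5°C.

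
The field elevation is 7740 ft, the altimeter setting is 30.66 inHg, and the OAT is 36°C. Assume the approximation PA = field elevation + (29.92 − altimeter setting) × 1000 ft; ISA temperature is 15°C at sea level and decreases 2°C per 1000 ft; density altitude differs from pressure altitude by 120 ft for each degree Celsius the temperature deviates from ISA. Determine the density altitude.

11200 ft

Pressure altitude = 7740 + (29.92 − 30.66) × 1000 = 7740 + (-740) = 7000 ft.
ISA temperature at 7000 ft = 15 − 2 × (7000/1000) = 1°C.
ISA deviation = 36 − 1 = +35°C.
Density altitude = 7000 + 120 × (35) = 11200 ft.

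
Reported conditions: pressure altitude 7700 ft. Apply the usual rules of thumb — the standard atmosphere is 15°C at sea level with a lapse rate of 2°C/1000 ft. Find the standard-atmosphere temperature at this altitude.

-0.4°C

ISA temperature = 15 − 2 × (7700/1000) = 15 − 15.4 = -0.4°C.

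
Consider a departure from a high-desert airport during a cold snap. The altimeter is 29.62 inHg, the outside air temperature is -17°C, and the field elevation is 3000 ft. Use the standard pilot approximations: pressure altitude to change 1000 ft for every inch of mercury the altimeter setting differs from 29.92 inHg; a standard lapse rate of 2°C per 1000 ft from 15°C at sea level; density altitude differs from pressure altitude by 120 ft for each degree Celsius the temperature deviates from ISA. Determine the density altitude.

Pressure altitude = 3000 + (29.92 − 29.62) × 1000 = 3000 + (+300) = 3300 ft.
ISA temperature at 3300 ft = 15 − 2 × (3300/1000) = 8.4°C.
ISA deviation = -17 − 8.4 = -25.4°C.
Density altitude = 3300 + 120 × (-25.4) = 252 ft.

252 ft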